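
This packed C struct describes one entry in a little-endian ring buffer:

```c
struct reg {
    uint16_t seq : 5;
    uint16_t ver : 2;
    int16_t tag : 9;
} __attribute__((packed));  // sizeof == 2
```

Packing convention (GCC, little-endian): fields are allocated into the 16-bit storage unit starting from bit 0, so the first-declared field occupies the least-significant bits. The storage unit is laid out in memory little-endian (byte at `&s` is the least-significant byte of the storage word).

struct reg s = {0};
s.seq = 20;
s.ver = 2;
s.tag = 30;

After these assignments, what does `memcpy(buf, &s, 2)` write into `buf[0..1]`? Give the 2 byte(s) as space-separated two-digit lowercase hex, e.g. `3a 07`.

54 0f

seq:5 = 20 → 0x14 << 0 → word 0x0014
ver:2 = 2 → 0x2 << 5 → word 0x0054
tag:9 = 30 → 0x1e << 7 → word 0x0f54
word = 0x0f54 → little-endian bytes:
  [0]=0x54  [1]=0x0f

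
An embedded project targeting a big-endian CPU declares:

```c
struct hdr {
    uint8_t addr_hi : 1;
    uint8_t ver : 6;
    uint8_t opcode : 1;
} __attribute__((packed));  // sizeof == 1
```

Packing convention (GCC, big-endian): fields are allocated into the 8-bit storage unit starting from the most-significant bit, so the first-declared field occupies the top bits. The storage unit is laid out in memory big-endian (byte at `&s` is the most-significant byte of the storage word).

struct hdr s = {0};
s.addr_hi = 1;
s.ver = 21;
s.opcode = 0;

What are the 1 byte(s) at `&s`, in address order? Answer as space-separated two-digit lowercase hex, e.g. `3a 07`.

[7+:1] addr_hi=1 & 0x1 = 0x1; word=0x80
[1+:6] ver=21 & 0x3f = 0x15; word=0xaa
[0+:1] opcode=0 & 0x1 = 0x0; word=0xaa
word = 0xaa → big-endian bytes:
  [0]=0xaa

aa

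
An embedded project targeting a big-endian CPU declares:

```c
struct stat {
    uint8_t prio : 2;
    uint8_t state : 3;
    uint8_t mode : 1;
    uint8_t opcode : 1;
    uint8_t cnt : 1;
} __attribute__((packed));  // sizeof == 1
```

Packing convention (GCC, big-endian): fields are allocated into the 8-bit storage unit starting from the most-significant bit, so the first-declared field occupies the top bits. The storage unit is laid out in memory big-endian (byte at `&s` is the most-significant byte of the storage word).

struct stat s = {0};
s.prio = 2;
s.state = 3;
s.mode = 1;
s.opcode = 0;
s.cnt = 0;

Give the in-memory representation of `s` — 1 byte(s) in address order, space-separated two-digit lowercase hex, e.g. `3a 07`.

prio:2 = 2 → 0x2 << 6 → word 0x80
state:3 = 3 → 0x3 << 3 → word 0x98
mode:1 = 1 → 0x1 << 2 → word 0x9c
opcode:1 = 0 → 0x0 << 1 → word 0x9c
cnt:1 = 0 → 0x0 << 0 → word 0x9c
word = 0x9c → big-endian bytes:
  [0]=0x9c

9c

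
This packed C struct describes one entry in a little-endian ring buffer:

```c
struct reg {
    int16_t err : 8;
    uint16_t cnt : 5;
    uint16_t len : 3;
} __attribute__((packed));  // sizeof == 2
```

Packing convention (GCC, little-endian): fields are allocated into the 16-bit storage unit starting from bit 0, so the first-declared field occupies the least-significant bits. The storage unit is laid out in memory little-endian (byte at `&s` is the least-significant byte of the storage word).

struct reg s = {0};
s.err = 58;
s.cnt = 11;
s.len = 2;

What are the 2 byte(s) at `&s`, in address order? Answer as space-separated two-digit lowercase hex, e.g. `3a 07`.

err:8 = 58 → 0x3a << 0 → word 0x003a
cnt:5 = 11 → 0xb << 8 → word 0x0b3a
len:3 = 2 → 0x2 << 13 → word 0x4b3a
word = 0x4b3a → little-endian bytes:
  [0]=0x3a  [1]=0x4b

3a 4b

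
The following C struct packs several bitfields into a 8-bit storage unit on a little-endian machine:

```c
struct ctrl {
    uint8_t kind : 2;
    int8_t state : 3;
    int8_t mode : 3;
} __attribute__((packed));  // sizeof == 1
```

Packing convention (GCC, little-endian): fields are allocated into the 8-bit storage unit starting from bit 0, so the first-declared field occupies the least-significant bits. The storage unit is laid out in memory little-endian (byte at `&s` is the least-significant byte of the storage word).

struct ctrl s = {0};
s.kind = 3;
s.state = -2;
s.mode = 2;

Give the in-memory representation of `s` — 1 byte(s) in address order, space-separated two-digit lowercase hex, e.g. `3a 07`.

5b

kind (2b) val=3 bits=0x3 at bit 0: 0x03
state (3b) val=-2 bits=0x6 at bit 2: 0x1b
mode (3b) val=2 bits=0x2 at bit 5: 0x5b
word = 0x5b → little-endian bytes:
  [0]=0x5b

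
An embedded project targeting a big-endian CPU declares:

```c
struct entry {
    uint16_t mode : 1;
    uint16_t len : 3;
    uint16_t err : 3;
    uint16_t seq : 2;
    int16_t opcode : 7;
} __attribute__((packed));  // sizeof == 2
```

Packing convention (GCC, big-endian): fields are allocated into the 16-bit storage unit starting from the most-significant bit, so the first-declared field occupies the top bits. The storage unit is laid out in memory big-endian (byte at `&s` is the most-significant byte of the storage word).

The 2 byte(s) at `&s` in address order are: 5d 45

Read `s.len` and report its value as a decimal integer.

5

[0]=0x5d [1]=0x45 (big-endian) → word 0x5d45
mode [15+:1] = (word>>15) & 0x1 = 0
len [12+:3] = (word>>12) & 0x7 = 5  ←
err [9+:3] = (word>>9) & 0x7 = 6
seq [7+:2] = (word>>7) & 0x3 = 2
opcode [0+:7] = (word>>0) & 0x7f = 69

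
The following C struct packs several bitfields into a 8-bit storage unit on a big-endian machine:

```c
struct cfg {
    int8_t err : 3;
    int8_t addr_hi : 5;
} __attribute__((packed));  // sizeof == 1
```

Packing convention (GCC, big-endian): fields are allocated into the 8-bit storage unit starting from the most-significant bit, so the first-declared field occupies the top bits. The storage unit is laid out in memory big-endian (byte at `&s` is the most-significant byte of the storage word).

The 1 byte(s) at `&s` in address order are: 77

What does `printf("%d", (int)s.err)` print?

[0]=0x77 (big-endian) → word 0x77
err [5+:3] = (word>>5) & 0x7 = 3  ←
addr_hi [0+:5] = (word>>0) & 0x1f = 23
err signed 3b, MSB=0: value = 3

3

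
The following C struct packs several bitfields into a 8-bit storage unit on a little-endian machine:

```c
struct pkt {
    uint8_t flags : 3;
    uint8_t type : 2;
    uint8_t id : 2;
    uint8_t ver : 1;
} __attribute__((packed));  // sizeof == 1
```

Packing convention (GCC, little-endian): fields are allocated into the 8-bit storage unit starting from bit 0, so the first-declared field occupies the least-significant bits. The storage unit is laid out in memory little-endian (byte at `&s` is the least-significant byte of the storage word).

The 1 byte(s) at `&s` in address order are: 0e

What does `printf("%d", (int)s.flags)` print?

[0]=0x0e (little-endian) → word 0x0e
flags:3 @ bit 0 → (0x0e>>0)&0x7 = 0x6  ←
type:2 @ bit 3 → (0x0e>>3)&0x3 = 0x1
id:2 @ bit 5 → (0x0e>>5)&0x3 = 0x0
ver:1 @ bit 7 → (0x0e>>7)&0x1 = 0x0

6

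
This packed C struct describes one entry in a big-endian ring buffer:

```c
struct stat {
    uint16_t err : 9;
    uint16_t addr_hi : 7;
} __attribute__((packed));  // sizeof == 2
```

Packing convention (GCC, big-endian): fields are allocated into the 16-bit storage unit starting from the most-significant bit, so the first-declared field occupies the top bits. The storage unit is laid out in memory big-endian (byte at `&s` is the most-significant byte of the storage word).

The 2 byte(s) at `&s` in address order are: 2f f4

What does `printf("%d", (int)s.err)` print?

95

[0]=0x2f [1]=0xf4 (big-endian) → word 0x2ff4
err:9 @ bit 7 → (0x2ff4>>7)&0x1ff = 0x5f  ←
addr_hi:7 @ bit 0 → (0x2ff4>>0)&0x7f = 0x74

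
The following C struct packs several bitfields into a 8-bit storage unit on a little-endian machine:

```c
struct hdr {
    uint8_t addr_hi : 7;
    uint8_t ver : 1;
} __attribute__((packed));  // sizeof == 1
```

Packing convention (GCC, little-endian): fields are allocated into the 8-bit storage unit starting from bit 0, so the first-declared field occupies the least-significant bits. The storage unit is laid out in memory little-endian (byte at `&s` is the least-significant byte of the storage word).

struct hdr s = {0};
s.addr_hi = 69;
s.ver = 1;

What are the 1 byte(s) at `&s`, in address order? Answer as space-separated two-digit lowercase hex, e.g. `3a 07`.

[0+:7] addr_hi=69 & 0x7f = 0x45; word=0x45
[7+:1] ver=1 & 0x1 = 0x1; word=0xc5
word = 0xc5 → little-endian bytes:
  [0]=0xc5

c5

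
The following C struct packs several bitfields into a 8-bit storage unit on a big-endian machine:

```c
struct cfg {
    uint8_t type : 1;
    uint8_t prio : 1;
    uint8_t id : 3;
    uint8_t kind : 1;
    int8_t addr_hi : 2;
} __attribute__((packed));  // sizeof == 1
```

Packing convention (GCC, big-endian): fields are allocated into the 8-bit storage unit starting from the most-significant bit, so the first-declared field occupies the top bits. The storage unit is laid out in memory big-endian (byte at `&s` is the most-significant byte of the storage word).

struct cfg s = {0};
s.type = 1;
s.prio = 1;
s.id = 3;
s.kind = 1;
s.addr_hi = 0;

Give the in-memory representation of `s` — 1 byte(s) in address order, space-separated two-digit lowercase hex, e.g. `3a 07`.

type (1b) val=1 bits=0x1 at bit 7: 0x80
prio (1b) val=1 bits=0x1 at bit 6: 0xc0
id (3b) val=3 bits=0x3 at bit 3: 0xd8
kind (1b) val=1 bits=0x1 at bit 2: 0xdc
addr_hi (2b) val=0 bits=0x0 at bit 0: 0xdc
word = 0xdc → big-endian bytes:
  [0]=0xdc

dc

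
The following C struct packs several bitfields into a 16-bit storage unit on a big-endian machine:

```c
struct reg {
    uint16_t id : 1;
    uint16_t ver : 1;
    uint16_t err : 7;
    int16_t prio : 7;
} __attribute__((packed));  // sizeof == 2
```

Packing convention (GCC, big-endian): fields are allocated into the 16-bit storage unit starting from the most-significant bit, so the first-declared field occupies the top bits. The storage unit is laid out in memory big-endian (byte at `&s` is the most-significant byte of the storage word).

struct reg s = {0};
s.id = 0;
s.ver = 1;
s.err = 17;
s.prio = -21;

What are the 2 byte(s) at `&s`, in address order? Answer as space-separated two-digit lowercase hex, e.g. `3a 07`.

[15+:1] id=0 & 0x1 = 0x0; word=0x0000
[14+:1] ver=1 & 0x1 = 0x1; word=0x4000
[7+:7] err=17 & 0x7f = 0x11; word=0x4880
[0+:7] prio=-21 & 0x7f = 0x6b; word=0x48eb
word = 0x48eb → big-endian bytes:
  [0]=0x48  [1]=0xeb

48 eb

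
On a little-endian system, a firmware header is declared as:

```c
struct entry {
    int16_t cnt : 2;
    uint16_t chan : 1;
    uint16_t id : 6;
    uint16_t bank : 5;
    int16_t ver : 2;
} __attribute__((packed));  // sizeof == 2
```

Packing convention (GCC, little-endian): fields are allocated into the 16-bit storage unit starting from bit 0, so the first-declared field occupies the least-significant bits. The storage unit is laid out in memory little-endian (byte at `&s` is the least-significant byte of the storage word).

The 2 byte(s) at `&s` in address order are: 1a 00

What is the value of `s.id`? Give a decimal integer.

3

[0]=0x1a [1]=0x00 (little-endian) → word 0x001a
cnt:2 @ bit 0 → (0x001a>>0)&0x3 = 0x2
chan:1 @ bit 2 → (0x001a>>2)&0x1 = 0x0
id:6 @ bit 3 → (0x001a>>3)&0x3f = 0x3  ←
bank:5 @ bit 9 → (0x001a>>9)&0x1f = 0x0
ver:2 @ bit 14 → (0x001a>>14)&0x3 = 0x0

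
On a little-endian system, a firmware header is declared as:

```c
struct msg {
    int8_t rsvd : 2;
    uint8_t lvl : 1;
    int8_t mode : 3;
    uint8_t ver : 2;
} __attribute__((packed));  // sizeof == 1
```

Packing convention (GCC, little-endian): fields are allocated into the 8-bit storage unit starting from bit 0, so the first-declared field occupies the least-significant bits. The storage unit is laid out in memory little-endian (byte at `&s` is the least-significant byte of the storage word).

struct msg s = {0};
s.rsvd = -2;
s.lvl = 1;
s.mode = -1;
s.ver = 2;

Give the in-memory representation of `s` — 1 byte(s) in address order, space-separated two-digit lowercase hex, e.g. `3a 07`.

rsvd (2b) val=-2 bits=0x2 at bit 0: 0x02
lvl (1b) val=1 bits=0x1 at bit 2: 0x06
mode (3b) val=-1 bits=0x7 at bit 3: 0x3e
ver (2b) val=2 bits=0x2 at bit 6: 0xbe
word = 0xbe → little-endian bytes:
  [0]=0xbe

be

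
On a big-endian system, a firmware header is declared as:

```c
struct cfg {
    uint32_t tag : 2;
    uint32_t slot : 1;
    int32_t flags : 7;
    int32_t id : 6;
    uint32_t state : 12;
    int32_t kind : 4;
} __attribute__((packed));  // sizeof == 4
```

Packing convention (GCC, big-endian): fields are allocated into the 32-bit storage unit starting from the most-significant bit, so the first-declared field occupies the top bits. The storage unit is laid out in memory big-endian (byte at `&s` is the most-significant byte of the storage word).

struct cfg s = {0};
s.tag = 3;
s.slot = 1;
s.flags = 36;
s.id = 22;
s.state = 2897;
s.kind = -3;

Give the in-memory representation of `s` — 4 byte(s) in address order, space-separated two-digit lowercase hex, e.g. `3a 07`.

e9 16 b5 1d

tag:2 = 3 → 0x3 << 30 → word 0xc0000000
slot:1 = 1 → 0x1 << 29 → word 0xe0000000
flags:7 = 36 → 0x24 << 22 → word 0xe9000000
id:6 = 22 → 0x16 << 16 → word 0xe9160000
state:12 = 2897 → 0xb51 << 4 → word 0xe916b510
kind:4 = -3 → 0xd << 0 → word 0xe916b51d
word = 0xe916b51d → big-endian bytes:
  [0]=0xe9  [1]=0x16  [2]=0xb5  [3]=0x1d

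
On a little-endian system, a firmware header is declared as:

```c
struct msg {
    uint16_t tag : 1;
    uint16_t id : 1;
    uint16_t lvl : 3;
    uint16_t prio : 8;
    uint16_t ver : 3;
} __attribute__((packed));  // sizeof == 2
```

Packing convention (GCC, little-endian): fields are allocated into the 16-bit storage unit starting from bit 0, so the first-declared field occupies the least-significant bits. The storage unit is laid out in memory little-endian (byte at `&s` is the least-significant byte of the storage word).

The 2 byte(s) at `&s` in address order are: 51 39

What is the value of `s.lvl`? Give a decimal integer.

4

[0]=0x51 [1]=0x39 (little-endian) → word 0x3951
tag:1 @ bit 0 → (0x3951>>0)&0x1 = 0x1
id:1 @ bit 1 → (0x3951>>1)&0x1 = 0x0
lvl:3 @ bit 2 → (0x3951>>2)&0x7 = 0x4  ←
prio:8 @ bit 5 → (0x3951>>5)&0xff = 0xca
ver:3 @ bit 13 → (0x3951>>13)&0x7 = 0x1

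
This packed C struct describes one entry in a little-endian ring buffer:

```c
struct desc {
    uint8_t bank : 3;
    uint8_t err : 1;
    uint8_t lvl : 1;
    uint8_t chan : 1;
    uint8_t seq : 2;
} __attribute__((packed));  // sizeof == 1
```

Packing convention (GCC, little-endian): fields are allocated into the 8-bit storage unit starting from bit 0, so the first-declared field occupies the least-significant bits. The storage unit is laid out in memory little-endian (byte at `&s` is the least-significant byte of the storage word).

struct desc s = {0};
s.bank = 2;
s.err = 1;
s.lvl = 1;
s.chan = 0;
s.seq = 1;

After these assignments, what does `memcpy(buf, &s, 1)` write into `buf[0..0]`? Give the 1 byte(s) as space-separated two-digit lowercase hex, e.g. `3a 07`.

bank (3b) val=2 bits=0x2 at bit 0: 0x02
err (1b) val=1 bits=0x1 at bit 3: 0x0a
lvl (1b) val=1 bits=0x1 at bit 4: 0x1a
chan (1b) val=0 bits=0x0 at bit 5: 0x1a
seq (2b) val=1 bits=0x1 at bit 6: 0x5a
word = 0x5a → little-endian bytes:
  [0]=0x5a

5a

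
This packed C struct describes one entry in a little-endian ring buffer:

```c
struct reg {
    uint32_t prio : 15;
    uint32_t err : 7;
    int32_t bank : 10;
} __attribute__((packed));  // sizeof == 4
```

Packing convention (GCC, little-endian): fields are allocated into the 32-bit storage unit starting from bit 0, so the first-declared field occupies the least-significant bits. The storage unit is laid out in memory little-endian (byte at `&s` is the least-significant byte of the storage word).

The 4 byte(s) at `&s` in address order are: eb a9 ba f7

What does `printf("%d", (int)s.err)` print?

[0]=0xeb [1]=0xa9 [2]=0xba [3]=0xf7 (little-endian) → word 0xf7baa9eb
prio:15 @ bit 0 → (0xf7baa9eb>>0)&0x7fff = 0x29eb
err:7 @ bit 15 → (0xf7baa9eb>>15)&0x7f = 0x75  ←
bank:10 @ bit 22 → (0xf7baa9eb>>22)&0x3ff = 0x3de

117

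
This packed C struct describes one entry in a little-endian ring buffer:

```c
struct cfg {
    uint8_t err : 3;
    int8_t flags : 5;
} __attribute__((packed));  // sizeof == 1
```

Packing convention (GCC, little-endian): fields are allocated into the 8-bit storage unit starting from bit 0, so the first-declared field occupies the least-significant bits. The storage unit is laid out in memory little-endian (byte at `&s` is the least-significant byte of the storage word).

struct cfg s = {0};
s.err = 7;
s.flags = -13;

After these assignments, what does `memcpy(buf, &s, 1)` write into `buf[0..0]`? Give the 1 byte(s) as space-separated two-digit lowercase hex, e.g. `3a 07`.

9f

err (3b) val=7 bits=0x7 at bit 0: 0x07
flags (5b) val=-13 bits=0x13 at bit 3: 0x9f
word = 0x9f → little-endian bytes:
  [0]=0x9f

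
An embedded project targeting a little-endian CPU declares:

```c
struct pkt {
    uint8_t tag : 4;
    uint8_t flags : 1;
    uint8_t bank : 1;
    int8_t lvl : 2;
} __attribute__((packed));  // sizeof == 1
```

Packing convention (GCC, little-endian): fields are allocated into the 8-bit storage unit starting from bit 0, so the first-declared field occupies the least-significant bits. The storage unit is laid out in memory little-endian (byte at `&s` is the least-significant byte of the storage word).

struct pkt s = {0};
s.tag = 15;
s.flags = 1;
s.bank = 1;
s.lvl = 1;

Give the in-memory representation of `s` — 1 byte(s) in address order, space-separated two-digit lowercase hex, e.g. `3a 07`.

7f

tag (4b) val=15 bits=0xf at bit 0: 0x0f
flags (1b) val=1 bits=0x1 at bit 4: 0x1f
bank (1b) val=1 bits=0x1 at bit 5: 0x3f
lvl (2b) val=1 bits=0x1 at bit 6: 0x7f
word = 0x7f → little-endian bytes:
  [0]=0x7f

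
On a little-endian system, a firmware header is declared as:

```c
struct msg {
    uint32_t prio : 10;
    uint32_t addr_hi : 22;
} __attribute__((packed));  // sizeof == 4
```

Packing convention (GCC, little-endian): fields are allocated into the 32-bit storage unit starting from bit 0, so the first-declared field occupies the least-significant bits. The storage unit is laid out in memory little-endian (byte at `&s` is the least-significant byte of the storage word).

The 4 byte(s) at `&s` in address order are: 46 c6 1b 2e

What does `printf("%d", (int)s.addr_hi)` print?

[0]=0x46 [1]=0xc6 [2]=0x1b [3]=0x2e (little-endian) → word 0x2e1bc646
prio:10 @ bit 0 → (0x2e1bc646>>0)&0x3ff = 0x246
addr_hi:22 @ bit 10 → (0x2e1bc646>>10)&0x3fffff = 0xb86f1  ←

755441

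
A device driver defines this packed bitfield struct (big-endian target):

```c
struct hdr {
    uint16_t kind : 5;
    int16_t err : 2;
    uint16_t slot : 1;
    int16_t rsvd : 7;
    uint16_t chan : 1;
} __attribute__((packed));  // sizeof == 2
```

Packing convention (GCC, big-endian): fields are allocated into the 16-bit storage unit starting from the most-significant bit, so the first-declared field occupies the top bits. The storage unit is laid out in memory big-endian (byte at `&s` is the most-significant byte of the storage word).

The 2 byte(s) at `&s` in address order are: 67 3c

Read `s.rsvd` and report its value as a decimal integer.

30

[0]=0x67 [1]=0x3c (big-endian) → word 0x673c
kind [11+:5] = (word>>11) & 0x1f = 12
err [9+:2] = (word>>9) & 0x3 = 3
slot [8+:1] = (word>>8) & 0x1 = 1
rsvd [1+:7] = (word>>1) & 0x7f = 30  ←
chan [0+:1] = (word>>0) & 0x1 = 0
rsvd signed 7b, MSB=0: value = 30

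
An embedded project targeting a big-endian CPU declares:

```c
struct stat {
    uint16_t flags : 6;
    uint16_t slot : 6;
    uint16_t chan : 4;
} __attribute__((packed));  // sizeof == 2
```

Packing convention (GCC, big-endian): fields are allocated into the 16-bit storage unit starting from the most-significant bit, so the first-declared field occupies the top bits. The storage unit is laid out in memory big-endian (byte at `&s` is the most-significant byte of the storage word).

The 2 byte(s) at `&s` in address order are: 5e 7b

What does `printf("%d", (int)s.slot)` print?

39

[0]=0x5e [1]=0x7b (big-endian) → word 0x5e7b
flags:6 @ bit 10 → (0x5e7b>>10)&0x3f = 0x17
slot:6 @ bit 4 → (0x5e7b>>4)&0x3f = 0x27  ←
chan:4 @ bit 0 → (0x5e7b>>0)&0xf = 0xb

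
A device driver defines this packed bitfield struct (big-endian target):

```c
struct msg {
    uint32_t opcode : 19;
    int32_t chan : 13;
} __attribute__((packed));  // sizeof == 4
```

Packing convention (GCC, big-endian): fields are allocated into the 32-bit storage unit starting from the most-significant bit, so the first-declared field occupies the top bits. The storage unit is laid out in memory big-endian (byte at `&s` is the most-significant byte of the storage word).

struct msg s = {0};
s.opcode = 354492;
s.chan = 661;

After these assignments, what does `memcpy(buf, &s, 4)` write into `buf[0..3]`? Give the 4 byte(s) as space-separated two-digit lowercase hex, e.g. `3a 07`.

ad 17 82 95

opcode:19 = 354492 → 0x568bc << 13 → word 0xad178000
chan:13 = 661 → 0x295 << 0 → word 0xad178295
word = 0xad178295 → big-endian bytes:
  [0]=0xad  [1]=0x17  [2]=0x82  [3]=0x95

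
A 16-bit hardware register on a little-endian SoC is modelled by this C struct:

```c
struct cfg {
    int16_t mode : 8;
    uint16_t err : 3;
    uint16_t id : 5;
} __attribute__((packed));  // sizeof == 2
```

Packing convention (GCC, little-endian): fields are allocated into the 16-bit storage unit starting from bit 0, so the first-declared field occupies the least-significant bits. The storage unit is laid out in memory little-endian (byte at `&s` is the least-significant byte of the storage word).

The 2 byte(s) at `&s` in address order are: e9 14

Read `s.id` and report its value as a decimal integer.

2

[0]=0xe9 [1]=0x14 (little-endian) → word 0x14e9
mode [0+:8] = (word>>0) & 0xff = 233
err [8+:3] = (word>>8) & 0x7 = 4
id [11+:5] = (word>>11) & 0x1f = 2  ←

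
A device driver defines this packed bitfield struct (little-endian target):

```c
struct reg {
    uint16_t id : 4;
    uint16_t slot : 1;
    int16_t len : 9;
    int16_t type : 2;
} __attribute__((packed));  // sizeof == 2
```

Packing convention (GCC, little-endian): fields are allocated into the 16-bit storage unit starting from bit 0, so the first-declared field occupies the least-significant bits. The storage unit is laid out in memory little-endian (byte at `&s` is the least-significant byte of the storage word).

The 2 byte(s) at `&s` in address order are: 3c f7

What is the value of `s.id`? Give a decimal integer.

12

[0]=0x3c [1]=0xf7 (little-endian) → word 0xf73c
id:4 @ bit 0 → (0xf73c>>0)&0xf = 0xc  ←
slot:1 @ bit 4 → (0xf73c>>4)&0x1 = 0x1
len:9 @ bit 5 → (0xf73c>>5)&0x1ff = 0x1b9
type:2 @ bit 14 → (0xf73c>>14)&0x3 = 0x3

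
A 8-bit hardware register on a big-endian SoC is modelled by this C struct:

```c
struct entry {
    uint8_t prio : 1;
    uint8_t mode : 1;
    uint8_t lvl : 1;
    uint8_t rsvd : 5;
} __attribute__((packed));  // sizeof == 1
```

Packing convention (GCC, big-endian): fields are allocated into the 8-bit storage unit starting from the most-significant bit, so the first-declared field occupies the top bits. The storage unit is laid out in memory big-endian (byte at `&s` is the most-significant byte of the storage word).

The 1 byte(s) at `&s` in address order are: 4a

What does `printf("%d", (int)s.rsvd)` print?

10

[0]=0x4a (big-endian) → word 0x4a
prio:1 @ bit 7 → (0x4a>>7)&0x1 = 0x0
mode:1 @ bit 6 → (0x4a>>6)&0x1 = 0x1
lvl:1 @ bit 5 → (0x4a>>5)&0x1 = 0x0
rsvd:5 @ bit 0 → (0x4a>>0)&0x1f = 0xa  ←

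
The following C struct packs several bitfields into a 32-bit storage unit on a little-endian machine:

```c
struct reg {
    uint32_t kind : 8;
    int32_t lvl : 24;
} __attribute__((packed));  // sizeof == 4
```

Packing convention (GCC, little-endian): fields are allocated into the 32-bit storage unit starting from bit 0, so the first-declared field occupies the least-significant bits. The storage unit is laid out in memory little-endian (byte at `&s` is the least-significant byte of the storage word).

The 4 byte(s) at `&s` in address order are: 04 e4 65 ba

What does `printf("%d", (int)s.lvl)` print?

-4561436

[0]=0x04 [1]=0xe4 [2]=0x65 [3]=0xba (little-endian) → word 0xba65e404
kind [0+:8] = (word>>0) & 0xff = 4
lvl [8+:24] = (word>>8) & 0xffffff = 12215780  ←
lvl signed 24b, MSB=1: 12215780 - 16777216 = -4561436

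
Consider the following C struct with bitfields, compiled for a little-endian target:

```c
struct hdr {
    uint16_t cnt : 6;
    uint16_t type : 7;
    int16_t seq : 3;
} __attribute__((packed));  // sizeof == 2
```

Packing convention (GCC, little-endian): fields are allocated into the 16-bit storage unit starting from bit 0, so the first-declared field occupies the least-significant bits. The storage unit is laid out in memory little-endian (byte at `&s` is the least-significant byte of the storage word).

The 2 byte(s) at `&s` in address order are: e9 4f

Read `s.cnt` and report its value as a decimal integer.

[0]=0xe9 [1]=0x4f (little-endian) → word 0x4fe9
cnt:6 @ bit 0 → (0x4fe9>>0)&0x3f = 0x29  ←
type:7 @ bit 6 → (0x4fe9>>6)&0x7f = 0x3f
seq:3 @ bit 13 → (0x4fe9>>13)&0x7 = 0x2

41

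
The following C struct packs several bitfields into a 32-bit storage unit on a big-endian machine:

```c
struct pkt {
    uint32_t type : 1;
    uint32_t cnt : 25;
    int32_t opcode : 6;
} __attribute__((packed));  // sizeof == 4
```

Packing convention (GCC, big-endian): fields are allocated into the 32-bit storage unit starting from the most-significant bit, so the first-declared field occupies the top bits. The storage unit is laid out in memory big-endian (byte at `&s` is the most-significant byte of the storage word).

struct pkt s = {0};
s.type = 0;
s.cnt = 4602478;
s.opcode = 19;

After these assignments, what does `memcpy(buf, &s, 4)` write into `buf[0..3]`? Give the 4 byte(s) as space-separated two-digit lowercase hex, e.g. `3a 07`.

11 8e 9b 93

type:1 = 0 → 0x0 << 31 → word 0x00000000
cnt:25 = 4602478 → 0x463a6e << 6 → word 0x118e9b80
opcode:6 = 19 → 0x13 << 0 → word 0x118e9b93
word = 0x118e9b93 → big-endian bytes:
  [0]=0x11  [1]=0x8e  [2]=0x9b  [3]=0x93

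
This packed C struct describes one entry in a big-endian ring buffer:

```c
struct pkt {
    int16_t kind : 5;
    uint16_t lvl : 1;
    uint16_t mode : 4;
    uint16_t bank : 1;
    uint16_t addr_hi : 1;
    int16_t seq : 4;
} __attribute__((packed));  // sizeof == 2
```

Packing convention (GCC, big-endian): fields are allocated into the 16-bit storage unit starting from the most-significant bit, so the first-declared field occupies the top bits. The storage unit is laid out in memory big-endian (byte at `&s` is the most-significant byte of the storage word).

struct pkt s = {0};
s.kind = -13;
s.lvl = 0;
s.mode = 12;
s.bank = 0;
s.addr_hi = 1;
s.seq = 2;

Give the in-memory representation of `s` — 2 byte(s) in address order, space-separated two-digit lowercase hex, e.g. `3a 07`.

9b 12

[11+:5] kind=-13 & 0x1f = 0x13; word=0x9800
[10+:1] lvl=0 & 0x1 = 0x0; word=0x9800
[6+:4] mode=12 & 0xf = 0xc; word=0x9b00
[5+:1] bank=0 & 0x1 = 0x0; word=0x9b00
[4+:1] addr_hi=1 & 0x1 = 0x1; word=0x9b10
[0+:4] seq=2 & 0xf = 0x2; word=0x9b12
word = 0x9b12 → big-endian bytes:
  [0]=0x9b  [1]=0x12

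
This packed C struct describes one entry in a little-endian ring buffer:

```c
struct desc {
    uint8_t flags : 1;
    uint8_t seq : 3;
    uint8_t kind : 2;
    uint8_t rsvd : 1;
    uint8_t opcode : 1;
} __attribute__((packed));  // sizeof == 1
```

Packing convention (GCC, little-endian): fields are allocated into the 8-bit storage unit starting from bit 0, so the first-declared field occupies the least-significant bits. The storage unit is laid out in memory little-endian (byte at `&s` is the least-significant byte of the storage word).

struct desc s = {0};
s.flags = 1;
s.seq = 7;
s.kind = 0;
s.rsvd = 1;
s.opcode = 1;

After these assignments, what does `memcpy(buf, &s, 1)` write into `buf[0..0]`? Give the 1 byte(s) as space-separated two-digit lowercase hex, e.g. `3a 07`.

cf

[0+:1] flags=1 & 0x1 = 0x1; word=0x01
[1+:3] seq=7 & 0x7 = 0x7; word=0x0f
[4+:2] kind=0 & 0x3 = 0x0; word=0x0f
[6+:1] rsvd=1 & 0x1 = 0x1; word=0x4f
[7+:1] opcode=1 & 0x1 = 0x1; word=0xcf
word = 0xcf → little-endian bytes:
  [0]=0xcf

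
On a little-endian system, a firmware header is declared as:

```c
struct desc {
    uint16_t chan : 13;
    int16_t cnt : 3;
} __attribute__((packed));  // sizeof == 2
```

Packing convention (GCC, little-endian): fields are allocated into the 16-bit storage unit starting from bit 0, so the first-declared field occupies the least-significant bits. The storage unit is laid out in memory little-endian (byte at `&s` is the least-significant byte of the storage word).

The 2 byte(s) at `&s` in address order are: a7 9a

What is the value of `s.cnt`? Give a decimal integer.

[0]=0xa7 [1]=0x9a (little-endian) → word 0x9aa7
chan:13 @ bit 0 → (0x9aa7>>0)&0x1fff = 0x1aa7
cnt:3 @ bit 13 → (0x9aa7>>13)&0x7 = 0x4  ←
cnt signed 3b, MSB=1: 4 - 8 = -4

-4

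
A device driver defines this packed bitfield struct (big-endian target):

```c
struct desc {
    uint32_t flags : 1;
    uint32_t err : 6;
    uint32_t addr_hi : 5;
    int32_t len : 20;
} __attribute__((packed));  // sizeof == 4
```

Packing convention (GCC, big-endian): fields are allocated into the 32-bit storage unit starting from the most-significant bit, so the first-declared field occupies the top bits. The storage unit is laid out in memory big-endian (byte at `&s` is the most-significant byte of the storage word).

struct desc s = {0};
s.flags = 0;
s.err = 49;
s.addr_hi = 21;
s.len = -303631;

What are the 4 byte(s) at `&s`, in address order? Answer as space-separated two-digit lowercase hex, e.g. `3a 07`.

flags (1b) val=0 bits=0x0 at bit 31: 0x00000000
err (6b) val=49 bits=0x31 at bit 25: 0x62000000
addr_hi (5b) val=21 bits=0x15 at bit 20: 0x63500000
len (20b) val=-303631 bits=0xb5df1 at bit 0: 0x635b5df1
word = 0x635b5df1 → big-endian bytes:
  [0]=0x63  [1]=0x5b  [2]=0x5d  [3]=0xf1

63 5b 5d f1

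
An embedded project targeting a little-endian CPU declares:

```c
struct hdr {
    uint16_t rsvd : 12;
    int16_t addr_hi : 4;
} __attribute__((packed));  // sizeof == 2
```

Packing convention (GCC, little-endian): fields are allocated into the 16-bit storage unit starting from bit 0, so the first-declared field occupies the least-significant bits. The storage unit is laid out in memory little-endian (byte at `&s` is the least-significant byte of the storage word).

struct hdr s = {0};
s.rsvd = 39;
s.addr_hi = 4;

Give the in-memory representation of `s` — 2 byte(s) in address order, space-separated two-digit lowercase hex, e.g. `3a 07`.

27 40

rsvd:12 = 39 → 0x27 << 0 → word 0x0027
addr_hi:4 = 4 → 0x4 << 12 → word 0x4027
word = 0x4027 → little-endian bytes:
  [0]=0x27  [1]=0x40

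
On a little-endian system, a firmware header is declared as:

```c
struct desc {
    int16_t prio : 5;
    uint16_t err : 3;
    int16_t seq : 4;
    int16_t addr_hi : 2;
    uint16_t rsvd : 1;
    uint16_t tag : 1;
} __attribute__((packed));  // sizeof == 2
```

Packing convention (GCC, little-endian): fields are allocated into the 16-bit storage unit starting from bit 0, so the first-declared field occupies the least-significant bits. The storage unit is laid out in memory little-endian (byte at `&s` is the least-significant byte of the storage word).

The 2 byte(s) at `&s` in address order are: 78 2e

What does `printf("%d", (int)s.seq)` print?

[0]=0x78 [1]=0x2e (little-endian) → word 0x2e78
prio [0+:5] = (word>>0) & 0x1f = 24
err [5+:3] = (word>>5) & 0x7 = 3
seq [8+:4] = (word>>8) & 0xf = 14  ←
addr_hi [12+:2] = (word>>12) & 0x3 = 2
rsvd [14+:1] = (word>>14) & 0x1 = 0
tag [15+:1] = (word>>15) & 0x1 = 0
seq signed 4b, MSB=1: 14 - 16 = -2

-2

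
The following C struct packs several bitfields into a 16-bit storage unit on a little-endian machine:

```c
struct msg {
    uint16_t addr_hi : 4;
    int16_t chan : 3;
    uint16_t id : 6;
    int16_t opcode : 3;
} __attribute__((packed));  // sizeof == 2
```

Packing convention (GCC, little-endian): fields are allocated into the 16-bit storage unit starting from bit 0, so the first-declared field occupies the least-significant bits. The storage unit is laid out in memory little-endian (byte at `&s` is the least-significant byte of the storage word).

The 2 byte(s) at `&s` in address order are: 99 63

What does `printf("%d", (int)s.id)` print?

7

[0]=0x99 [1]=0x63 (little-endian) → word 0x6399
addr_hi [0+:4] = (word>>0) & 0xf = 9
chan [4+:3] = (word>>4) & 0x7 = 1
id [7+:6] = (word>>7) & 0x3f = 7  ←
opcode [13+:3] = (word>>13) & 0x7 = 3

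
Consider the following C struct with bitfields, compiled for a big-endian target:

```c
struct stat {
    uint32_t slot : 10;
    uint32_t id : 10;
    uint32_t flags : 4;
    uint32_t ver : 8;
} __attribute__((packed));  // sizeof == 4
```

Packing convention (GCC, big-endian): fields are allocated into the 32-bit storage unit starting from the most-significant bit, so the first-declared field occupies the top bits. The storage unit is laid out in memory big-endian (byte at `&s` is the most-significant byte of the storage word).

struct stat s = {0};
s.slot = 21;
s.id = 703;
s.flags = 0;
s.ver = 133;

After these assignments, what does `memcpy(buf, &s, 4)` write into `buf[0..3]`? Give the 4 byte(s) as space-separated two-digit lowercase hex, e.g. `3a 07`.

05 6b f0 85

slot (10b) val=21 bits=0x15 at bit 22: 0x05400000
id (10b) val=703 bits=0x2bf at bit 12: 0x056bf000
flags (4b) val=0 bits=0x0 at bit 8: 0x056bf000
ver (8b) val=133 bits=0x85 at bit 0: 0x056bf085
word = 0x056bf085 → big-endian bytes:
  [0]=0x05  [1]=0x6b  [2]=0xf0  [3]=0x85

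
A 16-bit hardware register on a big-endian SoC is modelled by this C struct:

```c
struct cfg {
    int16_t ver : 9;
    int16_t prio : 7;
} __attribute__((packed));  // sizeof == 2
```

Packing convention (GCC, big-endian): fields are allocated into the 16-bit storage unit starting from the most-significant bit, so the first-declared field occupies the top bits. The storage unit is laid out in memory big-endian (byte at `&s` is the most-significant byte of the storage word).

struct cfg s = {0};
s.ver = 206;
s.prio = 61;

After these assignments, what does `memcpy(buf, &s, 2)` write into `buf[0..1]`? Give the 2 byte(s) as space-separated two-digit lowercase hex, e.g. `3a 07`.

67 3d

ver:9 = 206 → 0xce << 7 → word 0x6700
prio:7 = 61 → 0x3d << 0 → word 0x673d
word = 0x673d → big-endian bytes:
  [0]=0x67  [1]=0x3d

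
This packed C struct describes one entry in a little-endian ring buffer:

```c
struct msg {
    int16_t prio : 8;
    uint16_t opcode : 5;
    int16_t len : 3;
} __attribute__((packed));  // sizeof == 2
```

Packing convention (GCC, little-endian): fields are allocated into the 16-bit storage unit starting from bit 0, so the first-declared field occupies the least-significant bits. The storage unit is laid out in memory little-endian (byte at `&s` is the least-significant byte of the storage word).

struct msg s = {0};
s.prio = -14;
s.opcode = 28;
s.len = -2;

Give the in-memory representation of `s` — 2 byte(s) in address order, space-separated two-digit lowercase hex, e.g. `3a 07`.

[0+:8] prio=-14 & 0xff = 0xf2; word=0x00f2
[8+:5] opcode=28 & 0x1f = 0x1c; word=0x1cf2
[13+:3] len=-2 & 0x7 = 0x6; word=0xdcf2
word = 0xdcf2 → little-endian bytes:
  [0]=0xf2  [1]=0xdc

f2 dc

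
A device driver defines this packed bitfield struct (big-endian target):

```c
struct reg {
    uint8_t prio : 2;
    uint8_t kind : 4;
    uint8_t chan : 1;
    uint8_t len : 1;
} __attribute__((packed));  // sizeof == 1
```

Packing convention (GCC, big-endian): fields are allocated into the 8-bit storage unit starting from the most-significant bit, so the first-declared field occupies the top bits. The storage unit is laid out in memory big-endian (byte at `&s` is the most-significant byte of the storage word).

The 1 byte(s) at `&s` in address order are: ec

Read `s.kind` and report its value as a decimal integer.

11

[0]=0xec (big-endian) → word 0xec
prio [6+:2] = (word>>6) & 0x3 = 3
kind [2+:4] = (word>>2) & 0xf = 11  ←
chan [1+:1] = (word>>1) & 0x1 = 0
len [0+:1] = (word>>0) & 0x1 = 0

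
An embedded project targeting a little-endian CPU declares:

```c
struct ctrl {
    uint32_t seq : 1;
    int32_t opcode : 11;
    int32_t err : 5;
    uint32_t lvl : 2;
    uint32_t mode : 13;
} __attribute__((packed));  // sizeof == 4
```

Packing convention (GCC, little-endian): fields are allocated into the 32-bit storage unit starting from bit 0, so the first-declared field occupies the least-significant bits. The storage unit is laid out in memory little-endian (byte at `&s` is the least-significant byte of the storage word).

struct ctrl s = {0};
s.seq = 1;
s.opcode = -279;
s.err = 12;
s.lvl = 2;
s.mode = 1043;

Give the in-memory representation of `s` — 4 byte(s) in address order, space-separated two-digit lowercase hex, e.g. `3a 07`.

seq:1 = 1 → 0x1 << 0 → word 0x00000001
opcode:11 = -279 → 0x6e9 << 1 → word 0x00000dd3
err:5 = 12 → 0xc << 12 → word 0x0000cdd3
lvl:2 = 2 → 0x2 << 17 → word 0x0004cdd3
mode:13 = 1043 → 0x413 << 19 → word 0x209ccdd3
word = 0x209ccdd3 → little-endian bytes:
  [0]=0xd3  [1]=0xcd  [2]=0x9c  [3]=0x20

d3 cd 9c 20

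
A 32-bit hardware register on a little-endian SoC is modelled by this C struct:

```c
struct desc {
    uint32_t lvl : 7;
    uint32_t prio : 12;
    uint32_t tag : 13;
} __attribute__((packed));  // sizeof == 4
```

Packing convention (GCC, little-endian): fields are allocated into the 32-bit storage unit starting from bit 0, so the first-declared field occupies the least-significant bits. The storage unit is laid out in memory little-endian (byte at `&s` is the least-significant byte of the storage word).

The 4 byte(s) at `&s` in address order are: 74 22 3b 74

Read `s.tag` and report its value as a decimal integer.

[0]=0x74 [1]=0x22 [2]=0x3b [3]=0x74 (little-endian) → word 0x743b2274
lvl [0+:7] = (word>>0) & 0x7f = 116
prio [7+:12] = (word>>7) & 0xfff = 1604
tag [19+:13] = (word>>19) & 0x1fff = 3719  ←

3719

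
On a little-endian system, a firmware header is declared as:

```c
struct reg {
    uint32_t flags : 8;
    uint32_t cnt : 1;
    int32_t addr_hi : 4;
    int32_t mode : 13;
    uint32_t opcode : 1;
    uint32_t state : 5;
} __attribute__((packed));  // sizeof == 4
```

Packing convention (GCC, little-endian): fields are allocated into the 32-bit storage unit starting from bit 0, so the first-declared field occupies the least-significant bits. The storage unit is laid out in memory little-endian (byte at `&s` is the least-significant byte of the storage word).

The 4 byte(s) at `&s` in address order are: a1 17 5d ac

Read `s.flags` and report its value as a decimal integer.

161

[0]=0xa1 [1]=0x17 [2]=0x5d [3]=0xac (little-endian) → word 0xac5d17a1
flags:8 @ bit 0 → (0xac5d17a1>>0)&0xff = 0xa1  ←
cnt:1 @ bit 8 → (0xac5d17a1>>8)&0x1 = 0x1
addr_hi:4 @ bit 9 → (0xac5d17a1>>9)&0xf = 0xb
mode:13 @ bit 13 → (0xac5d17a1>>13)&0x1fff = 0x2e8
opcode:1 @ bit 26 → (0xac5d17a1>>26)&0x1 = 0x1
state:5 @ bit 27 → (0xac5d17a1>>27)&0x1f = 0x15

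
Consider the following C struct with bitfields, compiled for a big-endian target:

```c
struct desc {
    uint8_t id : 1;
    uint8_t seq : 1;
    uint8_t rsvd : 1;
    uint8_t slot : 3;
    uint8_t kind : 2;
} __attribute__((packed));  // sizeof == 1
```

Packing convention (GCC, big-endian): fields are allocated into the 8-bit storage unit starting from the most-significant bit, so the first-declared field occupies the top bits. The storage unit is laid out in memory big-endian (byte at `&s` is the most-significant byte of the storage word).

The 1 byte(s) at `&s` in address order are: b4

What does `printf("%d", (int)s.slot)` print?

[0]=0xb4 (big-endian) → word 0xb4
id:1 @ bit 7 → (0xb4>>7)&0x1 = 0x1
seq:1 @ bit 6 → (0xb4>>6)&0x1 = 0x0
rsvd:1 @ bit 5 → (0xb4>>5)&0x1 = 0x1
slot:3 @ bit 2 → (0xb4>>2)&0x7 = 0x5  ←
kind:2 @ bit 0 → (0xb4>>0)&0x3 = 0x0

5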